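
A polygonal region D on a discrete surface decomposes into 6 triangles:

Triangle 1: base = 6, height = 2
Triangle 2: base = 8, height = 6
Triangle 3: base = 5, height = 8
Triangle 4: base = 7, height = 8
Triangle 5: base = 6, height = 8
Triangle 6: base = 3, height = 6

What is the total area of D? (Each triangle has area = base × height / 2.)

(1/2)×6×2 + (1/2)×8×6 + (1/2)×5×8 + (1/2)×7×8 + (1/2)×6×8 + (1/2)×3×6 = 111.0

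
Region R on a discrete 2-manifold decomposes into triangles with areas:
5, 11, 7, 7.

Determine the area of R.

5 + 11 + 7 + 7 = 30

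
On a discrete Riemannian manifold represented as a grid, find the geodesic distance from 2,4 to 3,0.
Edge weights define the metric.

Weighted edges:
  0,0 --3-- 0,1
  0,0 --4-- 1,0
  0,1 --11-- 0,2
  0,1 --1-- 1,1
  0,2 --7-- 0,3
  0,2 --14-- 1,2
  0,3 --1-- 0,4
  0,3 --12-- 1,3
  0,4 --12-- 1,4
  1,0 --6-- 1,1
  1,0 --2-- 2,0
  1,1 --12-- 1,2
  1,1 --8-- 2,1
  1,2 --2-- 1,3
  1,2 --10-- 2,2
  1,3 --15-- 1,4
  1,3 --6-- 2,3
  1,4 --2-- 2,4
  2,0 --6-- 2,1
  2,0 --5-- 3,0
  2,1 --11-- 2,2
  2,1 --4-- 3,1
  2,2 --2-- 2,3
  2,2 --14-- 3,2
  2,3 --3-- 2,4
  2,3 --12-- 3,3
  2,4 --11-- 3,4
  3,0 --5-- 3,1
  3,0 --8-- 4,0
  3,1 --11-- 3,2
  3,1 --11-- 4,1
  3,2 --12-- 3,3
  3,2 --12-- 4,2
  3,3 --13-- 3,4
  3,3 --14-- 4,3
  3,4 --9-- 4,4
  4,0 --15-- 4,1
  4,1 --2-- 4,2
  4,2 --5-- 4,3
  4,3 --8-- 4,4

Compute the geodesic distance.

Shortest path: 2,4 → 2,3 → 2,2 → 2,1 → 3,1 → 3,0, total weight = 25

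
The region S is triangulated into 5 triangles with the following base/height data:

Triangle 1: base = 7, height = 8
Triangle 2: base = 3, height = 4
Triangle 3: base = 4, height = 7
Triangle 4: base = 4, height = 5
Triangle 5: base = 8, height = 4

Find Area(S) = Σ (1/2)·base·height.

(1/2)×7×8 + (1/2)×3×4 + (1/2)×4×7 + (1/2)×4×5 + (1/2)×8×4 = 74.0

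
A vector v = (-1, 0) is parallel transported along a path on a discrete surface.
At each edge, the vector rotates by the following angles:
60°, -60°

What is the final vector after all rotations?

Total rotation: 60° + (-60°) = 0°. Final vector: (-1, 0)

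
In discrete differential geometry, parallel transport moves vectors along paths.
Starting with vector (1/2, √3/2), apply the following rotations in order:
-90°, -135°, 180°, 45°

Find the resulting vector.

Total rotation: (-90°) + (-135°) + 180° + 45° = 0°. Final vector: (0.5000, 0.8660)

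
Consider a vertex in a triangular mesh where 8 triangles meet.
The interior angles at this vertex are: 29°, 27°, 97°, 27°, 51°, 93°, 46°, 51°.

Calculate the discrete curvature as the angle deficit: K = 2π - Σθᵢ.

Sum of angles = 421°. K = 360° - 421° = -61° = -61π/180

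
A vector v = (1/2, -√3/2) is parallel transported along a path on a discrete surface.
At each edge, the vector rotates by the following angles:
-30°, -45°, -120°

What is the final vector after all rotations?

Total rotation: (-30°) + (-45°) + (-120°) = -195° ≡ 165° (mod 360°). Final vector: (-0.2588, 0.9659)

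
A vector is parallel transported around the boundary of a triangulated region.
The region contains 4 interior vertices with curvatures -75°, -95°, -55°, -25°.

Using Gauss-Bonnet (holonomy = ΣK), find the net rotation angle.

Holonomy = total enclosed curvature = (-75°) + (-95°) + (-55°) + (-25°) = -250°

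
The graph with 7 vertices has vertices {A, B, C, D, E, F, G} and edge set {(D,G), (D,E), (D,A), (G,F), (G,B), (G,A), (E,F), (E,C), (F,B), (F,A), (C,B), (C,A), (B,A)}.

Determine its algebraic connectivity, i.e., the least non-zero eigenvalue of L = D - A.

Degrees: deg(A) = 5, deg(B) = 4, deg(C) = 3, deg(D) = 3, deg(E) = 3, deg(F) = 4, deg(G) = 4.
L = D − A with rows/columns ordered (A, B, C, D, E, F, G):
  [ 5, -1, -1, -1,  0, -1, -1]
  [-1,  4, -1,  0,  0, -1, -1]
  [-1, -1,  3,  0, -1,  0,  0]
  [-1,  0,  0,  3, -1,  0, -1]
  [ 0,  0, -1, -1,  3, -1,  0]
  [-1, -1,  0,  0, -1,  4, -1]
  [-1, -1,  0, -1,  0, -1,  4]
Characteristic polynomial: det(λI − L) = λ(λ² − 8λ + 14)²(λ² − 10λ + 23).
Roots: λ = 0; (λ² − 8λ + 14) = 0 ⇒ λ = 4 ± √2 ≈ 2.5858, 5.4142 (multiplicity 2); (λ² − 10λ + 23) = 0 ⇒ λ = 5 ± √2 ≈ 3.5858, 6.4142.
(Check: the roots sum (with multiplicity) to 26, matching trace L = Σdeg = 2·13 = 26.)
Laplacian eigenvalues: [0.0, 2.5858, 2.5858, 3.5858, 5.4142, 5.4142, 6.4142]. Algebraic connectivity (smallest non-zero eigenvalue) = 2.5858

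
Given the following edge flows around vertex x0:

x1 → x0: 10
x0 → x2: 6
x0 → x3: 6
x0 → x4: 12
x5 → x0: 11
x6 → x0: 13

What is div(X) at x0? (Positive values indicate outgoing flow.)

Divergence = sum of outgoing flows = (-10) + 6 + 6 + 12 + (-11) + (-13) = -10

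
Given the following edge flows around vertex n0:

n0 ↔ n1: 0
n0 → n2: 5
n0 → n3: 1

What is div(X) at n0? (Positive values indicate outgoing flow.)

Divergence = sum of outgoing flows = 0 + 5 + 1 = 6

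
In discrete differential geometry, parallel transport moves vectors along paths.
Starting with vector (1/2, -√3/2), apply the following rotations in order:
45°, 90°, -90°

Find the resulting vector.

Total rotation: 45° + 90° + (-90°) = 45°. Final vector: (0.9659, -0.2588)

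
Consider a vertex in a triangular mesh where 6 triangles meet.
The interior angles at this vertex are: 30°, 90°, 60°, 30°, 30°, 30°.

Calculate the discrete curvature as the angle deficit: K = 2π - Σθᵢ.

Sum of angles = 270°. K = 360° - 270° = 90° = π/2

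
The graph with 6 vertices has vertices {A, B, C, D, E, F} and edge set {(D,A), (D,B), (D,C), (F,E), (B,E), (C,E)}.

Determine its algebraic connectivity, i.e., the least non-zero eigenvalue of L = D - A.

Degrees: deg(A) = 1, deg(B) = 2, deg(C) = 2, deg(D) = 3, deg(E) = 3, deg(F) = 1.
L = D − A with rows/columns ordered (A, B, C, D, E, F):
  [ 1,  0,  0, -1,  0,  0]
  [ 0,  2,  0, -1, -1,  0]
  [ 0,  0,  2, -1, -1,  0]
  [-1, -1, -1,  3,  0,  0]
  [ 0, -1, -1,  0,  3, -1]
  [ 0,  0,  0,  0, -1,  1]
Characteristic polynomial: det(λI − L) = λ(λ² − 4λ + 2)(λ² − 6λ + 6)(λ − 2).
Roots: λ = 0; (λ² − 4λ + 2) = 0 ⇒ λ = 2 ± √2 ≈ 0.5858, 3.4142; (λ² − 6λ + 6) = 0 ⇒ λ = 3 ± √3 ≈ 1.2679, 4.7321; (λ − 2) = 0 ⇒ λ = 2.
(Check: the roots sum (with multiplicity) to 12, matching trace L = Σdeg = 2·6 = 12.)
Laplacian eigenvalues: [0.0, 0.5858, 1.2679, 2.0, 3.4142, 4.7321]. Algebraic connectivity (smallest non-zero eigenvalue) = 0.5858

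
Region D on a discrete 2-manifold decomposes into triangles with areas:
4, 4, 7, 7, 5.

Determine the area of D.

4 + 4 + 7 + 7 + 5 = 27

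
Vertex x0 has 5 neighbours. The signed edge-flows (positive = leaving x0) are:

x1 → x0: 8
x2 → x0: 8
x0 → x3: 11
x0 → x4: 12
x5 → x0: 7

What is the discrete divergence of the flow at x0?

Divergence = sum of outgoing flows = (-8) + (-8) + 11 + 12 + (-7) = 0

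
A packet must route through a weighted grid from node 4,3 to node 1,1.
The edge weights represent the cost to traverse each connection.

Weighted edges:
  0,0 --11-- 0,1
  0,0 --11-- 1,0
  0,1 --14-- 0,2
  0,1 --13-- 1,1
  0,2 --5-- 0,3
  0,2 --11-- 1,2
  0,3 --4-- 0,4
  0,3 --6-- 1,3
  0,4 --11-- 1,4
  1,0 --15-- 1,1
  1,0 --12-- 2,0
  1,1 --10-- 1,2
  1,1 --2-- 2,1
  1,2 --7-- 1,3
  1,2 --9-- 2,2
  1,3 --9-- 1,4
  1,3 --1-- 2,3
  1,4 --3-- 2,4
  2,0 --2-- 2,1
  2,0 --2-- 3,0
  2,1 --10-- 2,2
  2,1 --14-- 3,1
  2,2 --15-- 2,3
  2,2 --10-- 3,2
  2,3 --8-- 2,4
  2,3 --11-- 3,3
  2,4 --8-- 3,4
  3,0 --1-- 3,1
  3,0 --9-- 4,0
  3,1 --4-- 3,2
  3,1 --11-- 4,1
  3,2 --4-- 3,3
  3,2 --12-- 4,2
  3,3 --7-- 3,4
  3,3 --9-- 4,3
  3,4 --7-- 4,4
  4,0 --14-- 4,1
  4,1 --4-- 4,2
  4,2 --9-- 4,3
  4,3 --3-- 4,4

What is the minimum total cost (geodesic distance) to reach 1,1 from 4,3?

Shortest path: 4,3 → 3,3 → 3,2 → 3,1 → 3,0 → 2,0 → 2,1 → 1,1, total weight = 24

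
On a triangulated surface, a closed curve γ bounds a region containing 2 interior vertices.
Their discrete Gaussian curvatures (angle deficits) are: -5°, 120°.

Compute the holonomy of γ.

Holonomy = total enclosed curvature = (-5°) + 120° = 115°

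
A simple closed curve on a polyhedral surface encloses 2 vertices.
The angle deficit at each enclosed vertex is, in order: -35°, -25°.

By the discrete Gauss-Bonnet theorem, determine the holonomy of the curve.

Holonomy = total enclosed curvature = (-35°) + (-25°) = -60°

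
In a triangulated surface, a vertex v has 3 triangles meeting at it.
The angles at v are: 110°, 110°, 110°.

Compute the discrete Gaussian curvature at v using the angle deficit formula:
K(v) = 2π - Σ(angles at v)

Sum of angles = 330°. K = 360° - 330° = 30°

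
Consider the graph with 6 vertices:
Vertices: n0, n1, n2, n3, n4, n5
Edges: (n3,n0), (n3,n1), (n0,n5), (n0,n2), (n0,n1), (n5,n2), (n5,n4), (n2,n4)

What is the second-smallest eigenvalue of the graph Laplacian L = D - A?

Degrees: deg(n0) = 4, deg(n1) = 2, deg(n2) = 3, deg(n3) = 2, deg(n4) = 2, deg(n5) = 3.
L = D − A with rows/columns ordered (n0, n1, n2, n3, n4, n5):
  [ 4, -1, -1, -1,  0, -1]
  [-1,  2,  0, -1,  0,  0]
  [-1,  0,  3,  0, -1, -1]
  [-1, -1,  0,  2,  0,  0]
  [ 0,  0, -1,  0,  2, -1]
  [-1,  0, -1,  0, -1,  3]
Characteristic polynomial: det(λI − L) = λ(λ² − 6λ + 4)(λ − 3)²(λ − 4).
Roots: λ = 0; (λ² − 6λ + 4) = 0 ⇒ λ = 3 ± √5 ≈ 0.7639, 5.2361; (λ − 3) = 0 ⇒ λ = 3 (multiplicity 2); (λ − 4) = 0 ⇒ λ = 4.
(Check: the roots sum (with multiplicity) to 16, matching trace L = Σdeg = 2·8 = 16.)
Laplacian eigenvalues: [0.0, 0.7639, 3.0, 3.0, 4.0, 5.2361]. Algebraic connectivity (smallest non-zero eigenvalue) = 0.7639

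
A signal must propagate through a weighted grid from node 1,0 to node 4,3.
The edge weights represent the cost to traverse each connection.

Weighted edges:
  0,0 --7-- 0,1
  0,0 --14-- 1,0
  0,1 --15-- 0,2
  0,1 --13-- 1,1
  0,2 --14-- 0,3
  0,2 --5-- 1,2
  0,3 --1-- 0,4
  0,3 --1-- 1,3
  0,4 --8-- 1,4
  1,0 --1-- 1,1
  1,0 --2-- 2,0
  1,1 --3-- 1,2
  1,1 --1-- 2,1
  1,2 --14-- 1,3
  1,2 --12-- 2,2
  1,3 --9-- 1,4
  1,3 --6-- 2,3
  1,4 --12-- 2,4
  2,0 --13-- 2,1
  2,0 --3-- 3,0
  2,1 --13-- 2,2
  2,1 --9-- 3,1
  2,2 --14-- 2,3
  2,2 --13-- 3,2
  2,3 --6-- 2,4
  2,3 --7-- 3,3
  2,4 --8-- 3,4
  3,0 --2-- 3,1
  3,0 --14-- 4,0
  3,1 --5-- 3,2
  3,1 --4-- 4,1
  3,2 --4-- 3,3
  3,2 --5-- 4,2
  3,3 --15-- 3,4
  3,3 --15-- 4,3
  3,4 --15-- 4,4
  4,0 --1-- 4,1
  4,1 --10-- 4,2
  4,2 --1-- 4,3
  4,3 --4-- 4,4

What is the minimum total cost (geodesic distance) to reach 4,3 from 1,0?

Shortest path: 1,0 → 2,0 → 3,0 → 3,1 → 3,2 → 4,2 → 4,3, total weight = 18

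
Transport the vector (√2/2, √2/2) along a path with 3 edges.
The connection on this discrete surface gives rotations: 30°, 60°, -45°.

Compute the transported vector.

Total rotation: 30° + 60° + (-45°) = 45°. Final vector: (0, 1)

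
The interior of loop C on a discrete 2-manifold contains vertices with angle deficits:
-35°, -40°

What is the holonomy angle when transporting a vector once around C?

Holonomy = total enclosed curvature = (-35°) + (-40°) = -75°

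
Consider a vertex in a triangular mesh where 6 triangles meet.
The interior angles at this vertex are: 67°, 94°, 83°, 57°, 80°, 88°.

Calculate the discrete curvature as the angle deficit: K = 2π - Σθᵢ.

Sum of angles = 469°. K = 360° - 469° = -109° = -109π/180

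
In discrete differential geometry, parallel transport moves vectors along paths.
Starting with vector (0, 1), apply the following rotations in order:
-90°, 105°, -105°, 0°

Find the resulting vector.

Total rotation: (-90°) + 105° + (-105°) + 0° = -90°. Final vector: (1, 0)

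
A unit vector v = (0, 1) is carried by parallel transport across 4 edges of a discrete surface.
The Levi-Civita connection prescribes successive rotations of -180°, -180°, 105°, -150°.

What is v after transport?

Total rotation: (-180°) + (-180°) + 105° + (-150°) = -405° ≡ -45° (mod 360°). Final vector: (0.7071, 0.7071)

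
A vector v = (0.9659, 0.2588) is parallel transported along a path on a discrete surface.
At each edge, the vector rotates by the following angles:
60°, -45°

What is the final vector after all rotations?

Total rotation: 60° + (-45°) = 15°. Final vector: (0.8660, 0.5000)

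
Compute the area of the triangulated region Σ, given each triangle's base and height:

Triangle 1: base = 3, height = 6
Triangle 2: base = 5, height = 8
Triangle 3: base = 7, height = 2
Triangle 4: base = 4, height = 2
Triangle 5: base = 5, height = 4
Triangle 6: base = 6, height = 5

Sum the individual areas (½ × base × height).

(1/2)×3×6 + (1/2)×5×8 + (1/2)×7×2 + (1/2)×4×2 + (1/2)×5×4 + (1/2)×6×5 = 65.0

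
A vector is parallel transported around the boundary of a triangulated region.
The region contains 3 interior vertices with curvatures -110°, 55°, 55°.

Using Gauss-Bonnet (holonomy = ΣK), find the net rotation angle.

Holonomy = total enclosed curvature = (-110°) + 55° + 55° = 0°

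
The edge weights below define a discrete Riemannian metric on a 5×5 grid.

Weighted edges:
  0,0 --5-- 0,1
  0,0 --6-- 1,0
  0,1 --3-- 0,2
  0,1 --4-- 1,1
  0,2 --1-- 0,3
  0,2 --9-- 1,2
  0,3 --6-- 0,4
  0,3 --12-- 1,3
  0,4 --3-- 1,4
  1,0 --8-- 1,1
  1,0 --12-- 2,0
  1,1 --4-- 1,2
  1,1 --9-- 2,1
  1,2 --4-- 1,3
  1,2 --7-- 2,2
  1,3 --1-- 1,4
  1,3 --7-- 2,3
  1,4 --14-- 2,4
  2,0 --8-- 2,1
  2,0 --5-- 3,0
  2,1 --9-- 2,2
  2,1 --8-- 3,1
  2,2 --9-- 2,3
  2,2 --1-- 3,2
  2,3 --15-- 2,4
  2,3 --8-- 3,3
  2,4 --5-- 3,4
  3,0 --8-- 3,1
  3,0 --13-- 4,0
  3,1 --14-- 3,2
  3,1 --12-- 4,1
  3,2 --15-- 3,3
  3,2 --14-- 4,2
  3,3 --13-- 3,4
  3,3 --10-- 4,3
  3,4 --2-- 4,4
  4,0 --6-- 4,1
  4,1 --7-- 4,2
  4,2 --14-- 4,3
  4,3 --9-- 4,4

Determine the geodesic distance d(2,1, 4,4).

Shortest path: 2,1 → 1,1 → 1,2 → 1,3 → 1,4 → 2,4 → 3,4 → 4,4, total weight = 39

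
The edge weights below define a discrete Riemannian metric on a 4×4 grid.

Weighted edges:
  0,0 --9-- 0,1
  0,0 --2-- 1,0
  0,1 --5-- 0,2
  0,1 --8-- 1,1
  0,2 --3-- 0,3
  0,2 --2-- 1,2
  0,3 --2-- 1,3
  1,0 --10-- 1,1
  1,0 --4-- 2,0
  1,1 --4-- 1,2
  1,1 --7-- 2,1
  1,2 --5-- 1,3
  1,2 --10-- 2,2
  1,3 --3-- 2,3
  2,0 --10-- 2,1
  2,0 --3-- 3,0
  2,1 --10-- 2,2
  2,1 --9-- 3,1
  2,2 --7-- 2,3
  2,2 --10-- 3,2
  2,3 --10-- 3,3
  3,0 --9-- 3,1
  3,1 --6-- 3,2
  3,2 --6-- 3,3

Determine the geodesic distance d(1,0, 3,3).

Shortest path: 1,0 → 2,0 → 3,0 → 3,1 → 3,2 → 3,3, total weight = 28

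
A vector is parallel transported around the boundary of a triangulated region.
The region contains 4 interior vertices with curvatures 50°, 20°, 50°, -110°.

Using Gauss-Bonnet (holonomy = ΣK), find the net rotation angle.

Holonomy = total enclosed curvature = 50° + 20° + 50° + (-110°) = 10°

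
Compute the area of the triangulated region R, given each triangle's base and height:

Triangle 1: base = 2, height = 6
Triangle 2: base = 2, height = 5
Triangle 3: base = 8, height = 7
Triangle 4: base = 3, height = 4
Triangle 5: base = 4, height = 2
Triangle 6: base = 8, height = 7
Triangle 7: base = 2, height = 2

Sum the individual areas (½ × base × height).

(1/2)×2×6 + (1/2)×2×5 + (1/2)×8×7 + (1/2)×3×4 + (1/2)×4×2 + (1/2)×8×7 + (1/2)×2×2 = 79.0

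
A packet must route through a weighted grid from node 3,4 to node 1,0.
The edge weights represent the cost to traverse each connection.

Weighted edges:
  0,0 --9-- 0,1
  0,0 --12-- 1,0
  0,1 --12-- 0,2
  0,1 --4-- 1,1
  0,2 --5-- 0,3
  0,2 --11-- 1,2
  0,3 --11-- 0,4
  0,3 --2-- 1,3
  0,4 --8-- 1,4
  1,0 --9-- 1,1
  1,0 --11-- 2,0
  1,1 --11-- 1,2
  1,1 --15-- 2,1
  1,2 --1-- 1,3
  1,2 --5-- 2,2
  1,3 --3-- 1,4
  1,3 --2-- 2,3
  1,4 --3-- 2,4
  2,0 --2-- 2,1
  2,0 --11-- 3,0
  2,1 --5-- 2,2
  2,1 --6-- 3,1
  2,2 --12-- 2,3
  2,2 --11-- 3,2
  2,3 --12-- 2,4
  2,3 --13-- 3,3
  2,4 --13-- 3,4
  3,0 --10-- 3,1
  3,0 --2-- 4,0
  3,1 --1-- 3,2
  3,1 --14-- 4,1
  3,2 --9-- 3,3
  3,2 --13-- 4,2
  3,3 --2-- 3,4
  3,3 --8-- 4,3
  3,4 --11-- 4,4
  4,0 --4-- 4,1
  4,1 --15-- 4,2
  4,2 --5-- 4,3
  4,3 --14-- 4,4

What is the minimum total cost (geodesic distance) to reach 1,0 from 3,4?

Shortest path: 3,4 → 3,3 → 3,2 → 3,1 → 2,1 → 2,0 → 1,0, total weight = 31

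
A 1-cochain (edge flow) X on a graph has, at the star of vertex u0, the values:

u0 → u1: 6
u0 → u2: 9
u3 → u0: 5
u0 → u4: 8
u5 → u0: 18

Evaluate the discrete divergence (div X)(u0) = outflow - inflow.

Divergence = sum of outgoing flows = 6 + 9 + (-5) + 8 + (-18) = 0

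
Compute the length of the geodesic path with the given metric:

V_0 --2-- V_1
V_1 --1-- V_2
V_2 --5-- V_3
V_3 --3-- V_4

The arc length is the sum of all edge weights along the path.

Arc length = 2 + 1 + 5 + 3 = 11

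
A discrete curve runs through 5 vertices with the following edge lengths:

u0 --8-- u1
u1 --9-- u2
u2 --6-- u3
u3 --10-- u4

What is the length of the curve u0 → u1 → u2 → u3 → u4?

Arc length = 8 + 9 + 6 + 10 = 33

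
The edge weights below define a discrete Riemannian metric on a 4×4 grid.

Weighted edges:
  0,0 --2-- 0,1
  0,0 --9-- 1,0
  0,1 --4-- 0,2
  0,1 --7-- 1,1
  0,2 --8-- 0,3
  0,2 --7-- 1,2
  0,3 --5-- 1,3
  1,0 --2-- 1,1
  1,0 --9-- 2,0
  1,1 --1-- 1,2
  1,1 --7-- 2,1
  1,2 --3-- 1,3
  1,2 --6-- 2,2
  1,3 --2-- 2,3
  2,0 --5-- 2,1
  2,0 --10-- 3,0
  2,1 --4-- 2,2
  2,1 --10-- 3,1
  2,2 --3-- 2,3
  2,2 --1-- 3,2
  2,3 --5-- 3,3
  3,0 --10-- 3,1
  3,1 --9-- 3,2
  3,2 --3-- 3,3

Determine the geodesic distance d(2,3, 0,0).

Shortest path: 2,3 → 1,3 → 1,2 → 1,1 → 0,1 → 0,0, total weight = 15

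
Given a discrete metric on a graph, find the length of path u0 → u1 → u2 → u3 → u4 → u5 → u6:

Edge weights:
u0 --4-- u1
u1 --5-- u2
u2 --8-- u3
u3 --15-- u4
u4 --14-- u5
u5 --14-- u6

Arc length = 4 + 5 + 8 + 15 + 14 + 14 = 60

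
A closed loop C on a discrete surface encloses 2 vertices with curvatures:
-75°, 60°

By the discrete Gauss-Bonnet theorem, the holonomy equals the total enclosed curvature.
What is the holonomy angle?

Holonomy = total enclosed curvature = (-75°) + 60° = -15°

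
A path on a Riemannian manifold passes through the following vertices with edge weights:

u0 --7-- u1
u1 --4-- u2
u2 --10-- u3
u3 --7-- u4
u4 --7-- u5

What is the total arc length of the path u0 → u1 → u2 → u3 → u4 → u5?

Arc length = 7 + 4 + 10 + 7 + 7 = 35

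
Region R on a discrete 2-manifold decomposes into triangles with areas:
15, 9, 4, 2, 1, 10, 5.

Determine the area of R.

15 + 9 + 4 + 2 + 1 + 10 + 5 = 46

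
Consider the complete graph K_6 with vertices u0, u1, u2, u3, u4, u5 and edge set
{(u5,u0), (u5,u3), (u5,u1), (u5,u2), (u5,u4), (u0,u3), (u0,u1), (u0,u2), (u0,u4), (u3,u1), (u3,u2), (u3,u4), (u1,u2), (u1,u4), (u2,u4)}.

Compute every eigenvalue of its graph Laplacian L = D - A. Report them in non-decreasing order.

For the complete graph K_n, L = nI − J (J = all-ones matrix). J has eigenvalues n (once, eigenvector 𝟙) and 0 (multiplicity n−1), so L has eigenvalues 0 (once) and n (multiplicity n−1). Here n = 6: eigenvalue 0 once and 6 with multiplicity 5.
Laplacian eigenvalues (increasing order): [0.0, 6.0, 6.0, 6.0, 6.0, 6.0]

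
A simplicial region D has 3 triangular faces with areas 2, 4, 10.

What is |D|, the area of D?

2 + 4 + 10 = 16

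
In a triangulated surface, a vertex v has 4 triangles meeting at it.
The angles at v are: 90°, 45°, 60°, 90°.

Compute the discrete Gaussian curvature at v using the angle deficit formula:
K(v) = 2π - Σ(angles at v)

Sum of angles = 285°. K = 360° - 285° = 75°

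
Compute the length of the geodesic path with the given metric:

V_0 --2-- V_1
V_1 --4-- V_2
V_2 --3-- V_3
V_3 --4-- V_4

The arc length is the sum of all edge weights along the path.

Arc length = 2 + 4 + 3 + 4 = 13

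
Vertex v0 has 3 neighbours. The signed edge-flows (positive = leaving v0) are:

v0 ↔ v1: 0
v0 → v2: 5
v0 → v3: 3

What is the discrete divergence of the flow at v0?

Divergence = sum of outgoing flows = 0 + 5 + 3 = 8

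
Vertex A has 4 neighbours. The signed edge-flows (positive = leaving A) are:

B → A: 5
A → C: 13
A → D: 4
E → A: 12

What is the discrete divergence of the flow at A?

Divergence = sum of outgoing flows = (-5) + 13 + 4 + (-12) = 0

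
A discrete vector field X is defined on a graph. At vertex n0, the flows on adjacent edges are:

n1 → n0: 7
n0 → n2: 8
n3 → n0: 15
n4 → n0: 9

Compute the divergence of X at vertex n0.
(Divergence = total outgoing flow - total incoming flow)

Divergence = sum of outgoing flows = (-7) + 8 + (-15) + (-9) = -23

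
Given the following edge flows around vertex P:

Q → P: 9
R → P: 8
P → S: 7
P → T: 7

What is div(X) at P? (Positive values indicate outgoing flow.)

Divergence = sum of outgoing flows = (-9) + (-8) + 7 + 7 = -3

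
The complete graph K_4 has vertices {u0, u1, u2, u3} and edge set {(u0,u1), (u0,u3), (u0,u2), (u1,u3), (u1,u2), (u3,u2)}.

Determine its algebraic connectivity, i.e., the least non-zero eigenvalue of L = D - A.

For the complete graph K_n, L = nI − J (J = all-ones matrix). J has eigenvalues n (once, eigenvector 𝟙) and 0 (multiplicity n−1), so L has eigenvalues 0 (once) and n (multiplicity n−1). Here n = 4: eigenvalue 0 once and 4 with multiplicity 3.
Laplacian eigenvalues: [0.0, 4.0, 4.0, 4.0]. Algebraic connectivity (smallest non-zero eigenvalue) = 4.0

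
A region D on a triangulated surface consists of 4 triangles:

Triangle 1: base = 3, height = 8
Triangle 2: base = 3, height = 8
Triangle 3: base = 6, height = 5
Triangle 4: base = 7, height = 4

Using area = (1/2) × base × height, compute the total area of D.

(1/2)×3×8 + (1/2)×3×8 + (1/2)×6×5 + (1/2)×7×4 = 53.0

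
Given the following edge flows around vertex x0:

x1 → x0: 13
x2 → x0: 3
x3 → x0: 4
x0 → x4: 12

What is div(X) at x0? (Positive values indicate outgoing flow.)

Divergence = sum of outgoing flows = (-13) + (-3) + (-4) + 12 = -8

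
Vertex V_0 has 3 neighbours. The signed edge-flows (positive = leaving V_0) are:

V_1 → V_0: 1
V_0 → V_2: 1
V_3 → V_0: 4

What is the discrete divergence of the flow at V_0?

Divergence = sum of outgoing flows = (-1) + 1 + (-4) = -4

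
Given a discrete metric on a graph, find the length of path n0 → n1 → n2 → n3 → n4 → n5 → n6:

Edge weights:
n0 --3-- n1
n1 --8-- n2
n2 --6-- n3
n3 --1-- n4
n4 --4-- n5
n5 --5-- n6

Arc length = 3 + 8 + 6 + 1 + 4 + 5 = 27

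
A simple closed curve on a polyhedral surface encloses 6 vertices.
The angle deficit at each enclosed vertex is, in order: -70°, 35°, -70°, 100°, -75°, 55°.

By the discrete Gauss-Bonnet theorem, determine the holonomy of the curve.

Holonomy = total enclosed curvature = (-70°) + 35° + (-70°) + 100° + (-75°) + 55° = -25°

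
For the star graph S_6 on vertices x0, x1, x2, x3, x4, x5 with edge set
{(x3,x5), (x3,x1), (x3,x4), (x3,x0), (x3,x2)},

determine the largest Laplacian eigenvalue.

The star S_6 is the complete bipartite graph K_{1,5} (one hub of degree 5, 5 leaves of degree 1). The Laplacian spectrum of K_{p,q} is 0, p (multiplicity q−1), q (multiplicity p−1), p+q. With p = 1, q = 5: 0 once, 1 with multiplicity 4, and 6 once. (Check: trace L = sum of degrees = 10 = 4·1 + 6.)
Laplacian eigenvalues: [0.0, 1.0, 1.0, 1.0, 1.0, 6.0]. Largest eigenvalue (spectral radius) = 6.0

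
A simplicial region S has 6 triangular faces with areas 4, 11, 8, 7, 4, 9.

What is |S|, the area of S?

4 + 11 + 8 + 7 + 4 + 9 = 43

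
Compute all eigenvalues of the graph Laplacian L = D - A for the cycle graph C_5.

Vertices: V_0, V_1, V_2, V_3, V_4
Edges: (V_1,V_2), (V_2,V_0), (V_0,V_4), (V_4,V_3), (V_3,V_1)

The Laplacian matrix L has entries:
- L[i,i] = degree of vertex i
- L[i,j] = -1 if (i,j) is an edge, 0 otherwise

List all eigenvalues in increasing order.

The cycle graph C_n has Laplacian eigenvalues λ_k = 2 − 2cos(2πk/n), k = 0, 1, …, n−1. Here n = 5:
k=0: 2 − 2cos(0) = 0.0; k=1: 2 − 2cos(2π/5) = 1.382; k=2: 2 − 2cos(4π/5) = 3.618; k=3: 2 − 2cos(6π/5) = 3.618; k=4: 2 − 2cos(8π/5) = 1.382.
Laplacian eigenvalues (increasing order): [0.0, 1.382, 1.382, 3.618, 3.618]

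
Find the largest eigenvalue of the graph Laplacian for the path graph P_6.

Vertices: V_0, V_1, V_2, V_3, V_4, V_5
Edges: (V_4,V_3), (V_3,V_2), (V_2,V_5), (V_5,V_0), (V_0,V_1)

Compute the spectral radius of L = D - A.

The path graph P_n has Laplacian eigenvalues λ_k = 2 − 2cos(kπ/n), k = 0, 1, …, n−1. Here n = 6:
k=0: 2 − 2cos(0) = 0.0; k=1: 2 − 2cos(π/6) = 0.2679; k=2: 2 − 2cos(π/3) = 1.0; k=3: 2 − 2cos(π/2) = 2.0; k=4: 2 − 2cos(2π/3) = 3.0; k=5: 2 − 2cos(5π/6) = 3.7321.
Laplacian eigenvalues: [0.0, 0.2679, 1.0, 2.0, 3.0, 3.7321]. Largest eigenvalue (spectral radius) = 3.7321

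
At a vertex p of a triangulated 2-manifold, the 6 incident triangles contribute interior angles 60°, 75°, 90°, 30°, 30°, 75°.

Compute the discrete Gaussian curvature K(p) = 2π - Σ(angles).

Sum of angles = 360°. K = 360° - 360° = 0°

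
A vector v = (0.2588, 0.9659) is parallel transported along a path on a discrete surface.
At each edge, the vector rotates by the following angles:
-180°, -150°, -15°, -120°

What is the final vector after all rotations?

Total rotation: (-180°) + (-150°) + (-15°) + (-120°) = -465° ≡ -105° (mod 360°). Final vector: (0.8660, -0.5000)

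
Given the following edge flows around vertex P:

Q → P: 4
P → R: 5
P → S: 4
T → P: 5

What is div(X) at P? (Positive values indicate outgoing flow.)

Divergence = sum of outgoing flows = (-4) + 5 + 4 + (-5) = 0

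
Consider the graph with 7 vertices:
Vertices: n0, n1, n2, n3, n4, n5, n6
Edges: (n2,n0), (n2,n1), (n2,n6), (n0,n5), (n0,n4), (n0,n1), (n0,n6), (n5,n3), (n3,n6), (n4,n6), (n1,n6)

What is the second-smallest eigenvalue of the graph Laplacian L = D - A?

Degrees: deg(n0) = 5, deg(n1) = 3, deg(n2) = 3, deg(n3) = 2, deg(n4) = 2, deg(n5) = 2, deg(n6) = 5.
L = D − A with rows/columns ordered (n0, n1, n2, n3, n4, n5, n6):
  [ 5, -1, -1,  0, -1, -1, -1]
  [-1,  3, -1,  0,  0,  0, -1]
  [-1, -1,  3,  0,  0,  0, -1]
  [ 0,  0,  0,  2,  0, -1, -1]
  [-1,  0,  0,  0,  2,  0, -1]
  [-1,  0,  0, -1,  0,  2,  0]
  [-1, -1, -1, -1, -1,  0,  5]
Characteristic polynomial: det(λI − L) = λ(λ² − 7λ + 7)(λ − 2)(λ² − 9λ + 17)(λ − 4).
Roots: λ = 0; (λ² − 7λ + 7) = 0 ⇒ λ = (7 ± √21)/2 ≈ 1.2087, 5.7913; (λ − 2) = 0 ⇒ λ = 2; (λ² − 9λ + 17) = 0 ⇒ λ = (9 ± √13)/2 ≈ 2.6972, 6.3028; (λ − 4) = 0 ⇒ λ = 4.
(Check: the roots sum (with multiplicity) to 22, matching trace L = Σdeg = 2·11 = 22.)
Laplacian eigenvalues: [0.0, 1.2087, 2.0, 2.6972, 4.0, 5.7913, 6.3028]. Algebraic connectivity (smallest non-zero eigenvalue) = 1.2087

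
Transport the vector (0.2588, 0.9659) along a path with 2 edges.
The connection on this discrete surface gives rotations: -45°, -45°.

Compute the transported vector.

Total rotation: (-45°) + (-45°) = -90°. Final vector: (0.9659, -0.2588)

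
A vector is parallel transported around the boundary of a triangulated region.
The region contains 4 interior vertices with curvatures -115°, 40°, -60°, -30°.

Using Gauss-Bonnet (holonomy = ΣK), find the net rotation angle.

Holonomy = total enclosed curvature = (-115°) + 40° + (-60°) + (-30°) = -165°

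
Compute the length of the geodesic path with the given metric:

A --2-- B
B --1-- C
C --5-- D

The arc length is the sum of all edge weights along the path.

Arc length = 2 + 1 + 5 = 8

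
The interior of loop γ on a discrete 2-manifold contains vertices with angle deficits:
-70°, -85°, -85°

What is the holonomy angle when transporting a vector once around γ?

Holonomy = total enclosed curvature = (-70°) + (-85°) + (-85°) = -240°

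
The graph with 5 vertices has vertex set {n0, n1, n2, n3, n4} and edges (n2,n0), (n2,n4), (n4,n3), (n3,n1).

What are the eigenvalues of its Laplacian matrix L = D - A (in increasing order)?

Degrees: deg(n0) = 1, deg(n1) = 1, deg(n2) = 2, deg(n3) = 2, deg(n4) = 2.
L = D − A with rows/columns ordered (n0, n1, n2, n3, n4):
  [ 1,  0, -1,  0,  0]
  [ 0,  1,  0, -1,  0]
  [-1,  0,  2,  0, -1]
  [ 0, -1,  0,  2, -1]
  [ 0,  0, -1, -1,  2]
Characteristic polynomial: det(λI − L) = λ(λ² − 3λ + 1)(λ² − 5λ + 5).
Roots: λ = 0; (λ² − 3λ + 1) = 0 ⇒ λ = (3 ± √5)/2 ≈ 0.382, 2.618; (λ² − 5λ + 5) = 0 ⇒ λ = (5 ± √5)/2 ≈ 1.382, 3.618.
(Check: the roots sum (with multiplicity) to 8, matching trace L = Σdeg = 2·4 = 8.)
Laplacian eigenvalues (increasing order): [0.0, 0.382, 1.382, 2.618, 3.618]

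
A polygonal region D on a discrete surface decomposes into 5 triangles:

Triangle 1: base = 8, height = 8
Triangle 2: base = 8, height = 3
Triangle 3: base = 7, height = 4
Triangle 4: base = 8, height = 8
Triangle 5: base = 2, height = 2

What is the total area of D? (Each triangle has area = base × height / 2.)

(1/2)×8×8 + (1/2)×8×3 + (1/2)×7×4 + (1/2)×8×8 + (1/2)×2×2 = 92.0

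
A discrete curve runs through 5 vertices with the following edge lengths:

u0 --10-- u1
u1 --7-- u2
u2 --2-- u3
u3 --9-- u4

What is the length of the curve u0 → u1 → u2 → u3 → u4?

Arc length = 10 + 7 + 2 + 9 = 28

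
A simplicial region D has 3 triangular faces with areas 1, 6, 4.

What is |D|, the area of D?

1 + 6 + 4 = 11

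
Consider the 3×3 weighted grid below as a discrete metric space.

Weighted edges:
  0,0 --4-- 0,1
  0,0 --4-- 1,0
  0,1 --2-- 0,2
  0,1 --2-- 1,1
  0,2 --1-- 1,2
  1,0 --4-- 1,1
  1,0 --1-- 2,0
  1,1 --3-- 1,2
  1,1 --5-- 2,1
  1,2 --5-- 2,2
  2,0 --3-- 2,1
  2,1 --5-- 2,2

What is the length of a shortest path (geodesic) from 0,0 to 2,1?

Shortest path: 0,0 → 1,0 → 2,0 → 2,1, total weight = 8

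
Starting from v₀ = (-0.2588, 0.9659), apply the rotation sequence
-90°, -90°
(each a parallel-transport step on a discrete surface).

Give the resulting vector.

Total rotation: (-90°) + (-90°) = -180° ≡ 180° (mod 360°). Final vector: (0.2588, -0.9659)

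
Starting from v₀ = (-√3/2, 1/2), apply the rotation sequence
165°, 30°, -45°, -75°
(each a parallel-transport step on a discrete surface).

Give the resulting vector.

Total rotation: 165° + 30° + (-45°) + (-75°) = 75°. Final vector: (-0.7071, -0.7071)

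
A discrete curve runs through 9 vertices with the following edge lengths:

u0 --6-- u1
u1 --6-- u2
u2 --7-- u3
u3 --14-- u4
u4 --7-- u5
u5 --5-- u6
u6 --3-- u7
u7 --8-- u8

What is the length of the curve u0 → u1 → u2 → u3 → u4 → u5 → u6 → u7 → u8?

Arc length = 6 + 6 + 7 + 14 + 7 + 5 + 3 + 8 = 56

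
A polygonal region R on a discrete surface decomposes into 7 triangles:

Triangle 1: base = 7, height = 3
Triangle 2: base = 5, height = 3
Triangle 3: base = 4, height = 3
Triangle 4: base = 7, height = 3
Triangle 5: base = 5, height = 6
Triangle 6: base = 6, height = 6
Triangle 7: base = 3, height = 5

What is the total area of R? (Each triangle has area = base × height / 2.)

(1/2)×7×3 + (1/2)×5×3 + (1/2)×4×3 + (1/2)×7×3 + (1/2)×5×6 + (1/2)×6×6 + (1/2)×3×5 = 75.0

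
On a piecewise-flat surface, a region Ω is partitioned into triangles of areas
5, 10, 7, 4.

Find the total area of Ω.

5 + 10 + 7 + 4 = 26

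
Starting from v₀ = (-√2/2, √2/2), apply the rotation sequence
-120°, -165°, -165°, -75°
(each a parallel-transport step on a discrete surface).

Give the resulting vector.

Total rotation: (-120°) + (-165°) + (-165°) + (-75°) = -525° ≡ -165° (mod 360°). Final vector: (0.8660, -0.5000)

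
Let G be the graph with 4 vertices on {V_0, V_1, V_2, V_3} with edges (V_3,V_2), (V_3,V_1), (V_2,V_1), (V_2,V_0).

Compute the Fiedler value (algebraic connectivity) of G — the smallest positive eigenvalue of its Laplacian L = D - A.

Degrees: deg(V_0) = 1, deg(V_1) = 2, deg(V_2) = 3, deg(V_3) = 2.
L = D − A with rows/columns ordered (V_0, V_1, V_2, V_3):
  [ 1,  0, -1,  0]
  [ 0,  2, -1, -1]
  [-1, -1,  3, -1]
  [ 0, -1, -1,  2]
Characteristic polynomial: det(λI − L) = λ(λ − 1)(λ − 3)(λ − 4).
Roots: λ = 0; (λ − 1) = 0 ⇒ λ = 1; (λ − 3) = 0 ⇒ λ = 3; (λ − 4) = 0 ⇒ λ = 4.
(Check: the roots sum (with multiplicity) to 8, matching trace L = Σdeg = 2·4 = 8.)
Laplacian eigenvalues: [0.0, 1.0, 3.0, 4.0]. Algebraic connectivity (smallest non-zero eigenvalue) = 1.0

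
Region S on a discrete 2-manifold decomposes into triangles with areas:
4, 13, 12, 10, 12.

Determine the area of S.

4 + 13 + 12 + 10 + 12 = 51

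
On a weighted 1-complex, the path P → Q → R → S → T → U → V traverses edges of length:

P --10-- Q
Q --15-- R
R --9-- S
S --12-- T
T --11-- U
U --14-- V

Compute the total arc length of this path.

Arc length = 10 + 15 + 9 + 12 + 11 + 14 = 71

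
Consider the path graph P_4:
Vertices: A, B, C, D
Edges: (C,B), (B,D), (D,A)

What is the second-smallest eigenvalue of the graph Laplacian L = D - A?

The path graph P_n has Laplacian eigenvalues λ_k = 2 − 2cos(kπ/n), k = 0, 1, …, n−1. Here n = 4:
k=0: 2 − 2cos(0) = 0.0; k=1: 2 − 2cos(π/4) = 0.5858; k=2: 2 − 2cos(π/2) = 2.0; k=3: 2 − 2cos(3π/4) = 3.4142.
Laplacian eigenvalues: [0.0, 0.5858, 2.0, 3.4142]. Algebraic connectivity (smallest non-zero eigenvalue) = 0.5858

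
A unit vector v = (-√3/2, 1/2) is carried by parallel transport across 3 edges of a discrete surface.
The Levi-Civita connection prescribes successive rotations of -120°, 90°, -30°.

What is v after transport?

Total rotation: (-120°) + 90° + (-30°) = -60°. Final vector: (0, 1)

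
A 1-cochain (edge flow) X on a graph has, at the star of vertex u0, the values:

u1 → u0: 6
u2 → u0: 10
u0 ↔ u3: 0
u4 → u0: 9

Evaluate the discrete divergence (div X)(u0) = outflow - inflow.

Divergence = sum of outgoing flows = (-6) + (-10) + 0 + (-9) = -25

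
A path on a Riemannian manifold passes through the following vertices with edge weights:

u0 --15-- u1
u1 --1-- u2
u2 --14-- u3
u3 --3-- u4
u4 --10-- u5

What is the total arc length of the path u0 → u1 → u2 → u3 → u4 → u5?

Arc length = 15 + 1 + 14 + 3 + 10 = 43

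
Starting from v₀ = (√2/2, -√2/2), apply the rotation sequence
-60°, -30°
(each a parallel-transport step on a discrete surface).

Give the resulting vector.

Total rotation: (-60°) + (-30°) = -90°. Final vector: (-0.7071, -0.7071)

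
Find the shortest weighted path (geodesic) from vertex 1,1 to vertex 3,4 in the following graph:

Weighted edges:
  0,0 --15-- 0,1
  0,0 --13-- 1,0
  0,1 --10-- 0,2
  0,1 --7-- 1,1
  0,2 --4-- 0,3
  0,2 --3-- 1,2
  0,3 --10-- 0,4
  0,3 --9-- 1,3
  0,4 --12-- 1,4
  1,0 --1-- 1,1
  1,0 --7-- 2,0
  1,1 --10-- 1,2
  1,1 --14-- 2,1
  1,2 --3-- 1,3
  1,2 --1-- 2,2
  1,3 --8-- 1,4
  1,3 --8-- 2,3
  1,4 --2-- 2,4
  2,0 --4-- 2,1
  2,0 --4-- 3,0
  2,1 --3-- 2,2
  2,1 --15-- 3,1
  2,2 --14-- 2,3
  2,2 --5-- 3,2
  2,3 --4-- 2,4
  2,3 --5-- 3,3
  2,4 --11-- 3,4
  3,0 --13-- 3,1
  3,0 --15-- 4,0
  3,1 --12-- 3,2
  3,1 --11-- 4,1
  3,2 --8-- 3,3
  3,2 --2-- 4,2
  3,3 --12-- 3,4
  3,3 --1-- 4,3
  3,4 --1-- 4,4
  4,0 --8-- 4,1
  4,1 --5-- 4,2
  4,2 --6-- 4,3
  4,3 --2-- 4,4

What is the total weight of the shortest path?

Shortest path: 1,1 → 1,2 → 2,2 → 3,2 → 4,2 → 4,3 → 4,4 → 3,4, total weight = 27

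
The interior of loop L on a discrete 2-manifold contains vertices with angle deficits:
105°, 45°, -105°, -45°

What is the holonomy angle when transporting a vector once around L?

Holonomy = total enclosed curvature = 105° + 45° + (-105°) + (-45°) = 0°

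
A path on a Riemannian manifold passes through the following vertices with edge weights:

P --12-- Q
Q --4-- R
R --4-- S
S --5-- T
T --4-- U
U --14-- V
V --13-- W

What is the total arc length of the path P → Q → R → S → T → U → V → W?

Arc length = 12 + 4 + 4 + 5 + 4 + 14 + 13 = 56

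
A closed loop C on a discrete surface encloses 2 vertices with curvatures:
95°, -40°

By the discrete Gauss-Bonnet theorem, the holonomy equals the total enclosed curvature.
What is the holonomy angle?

Holonomy = total enclosed curvature = 95° + (-40°) = 55°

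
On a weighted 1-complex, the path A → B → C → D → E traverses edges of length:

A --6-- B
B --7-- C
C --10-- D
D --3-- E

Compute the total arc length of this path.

Arc length = 6 + 7 + 10 + 3 = 26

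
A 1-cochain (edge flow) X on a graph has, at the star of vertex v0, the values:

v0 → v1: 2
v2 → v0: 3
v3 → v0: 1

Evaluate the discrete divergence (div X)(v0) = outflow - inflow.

Divergence = sum of outgoing flows = 2 + (-3) + (-1) = -2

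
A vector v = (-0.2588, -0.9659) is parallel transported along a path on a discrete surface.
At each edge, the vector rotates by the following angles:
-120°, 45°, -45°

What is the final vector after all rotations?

Total rotation: (-120°) + 45° + (-45°) = -120°. Final vector: (-0.7071, 0.7071)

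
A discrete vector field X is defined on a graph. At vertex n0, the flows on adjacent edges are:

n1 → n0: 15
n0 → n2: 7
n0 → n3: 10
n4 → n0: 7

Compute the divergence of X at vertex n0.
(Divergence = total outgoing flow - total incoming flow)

Divergence = sum of outgoing flows = (-15) + 7 + 10 + (-7) = -5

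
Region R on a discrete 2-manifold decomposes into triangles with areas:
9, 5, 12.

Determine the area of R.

9 + 5 + 12 = 26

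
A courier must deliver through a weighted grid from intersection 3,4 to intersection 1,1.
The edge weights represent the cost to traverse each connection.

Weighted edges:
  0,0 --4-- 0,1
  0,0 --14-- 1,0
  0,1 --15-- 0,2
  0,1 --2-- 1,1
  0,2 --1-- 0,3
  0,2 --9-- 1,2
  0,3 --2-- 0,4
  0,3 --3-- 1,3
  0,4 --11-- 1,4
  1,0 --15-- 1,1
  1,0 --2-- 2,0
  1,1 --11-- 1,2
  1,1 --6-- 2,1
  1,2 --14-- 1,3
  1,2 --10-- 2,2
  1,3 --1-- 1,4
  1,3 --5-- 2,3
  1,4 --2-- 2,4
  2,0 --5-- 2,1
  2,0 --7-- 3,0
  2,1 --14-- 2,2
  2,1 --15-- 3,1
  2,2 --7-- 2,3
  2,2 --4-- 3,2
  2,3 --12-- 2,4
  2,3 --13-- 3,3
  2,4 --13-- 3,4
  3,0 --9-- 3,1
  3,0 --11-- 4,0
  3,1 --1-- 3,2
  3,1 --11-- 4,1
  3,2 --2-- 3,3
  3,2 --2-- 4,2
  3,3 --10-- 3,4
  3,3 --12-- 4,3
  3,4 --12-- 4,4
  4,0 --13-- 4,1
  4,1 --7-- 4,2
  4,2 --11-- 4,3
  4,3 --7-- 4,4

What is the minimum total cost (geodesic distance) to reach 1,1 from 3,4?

Shortest path: 3,4 → 3,3 → 3,2 → 3,1 → 2,1 → 1,1, total weight = 34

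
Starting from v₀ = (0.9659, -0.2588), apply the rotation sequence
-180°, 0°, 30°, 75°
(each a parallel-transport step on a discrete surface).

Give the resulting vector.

Total rotation: (-180°) + 0° + 30° + 75° = -75°. Final vector: (0, -1)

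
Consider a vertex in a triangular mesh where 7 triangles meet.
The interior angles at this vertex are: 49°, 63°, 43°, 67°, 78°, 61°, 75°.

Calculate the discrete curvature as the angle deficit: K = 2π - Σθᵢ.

Sum of angles = 436°. K = 360° - 436° = -76° = -19π/45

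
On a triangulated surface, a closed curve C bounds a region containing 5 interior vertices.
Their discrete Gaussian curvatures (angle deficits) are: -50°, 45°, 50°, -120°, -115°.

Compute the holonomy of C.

Holonomy = total enclosed curvature = (-50°) + 45° + 50° + (-120°) + (-115°) = -190°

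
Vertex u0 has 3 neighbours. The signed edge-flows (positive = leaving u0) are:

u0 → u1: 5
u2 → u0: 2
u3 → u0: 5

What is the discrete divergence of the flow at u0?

Divergence = sum of outgoing flows = 5 + (-2) + (-5) = -2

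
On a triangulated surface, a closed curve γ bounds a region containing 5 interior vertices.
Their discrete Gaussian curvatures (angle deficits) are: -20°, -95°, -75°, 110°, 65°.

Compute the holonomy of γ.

Holonomy = total enclosed curvature = (-20°) + (-95°) + (-75°) + 110° + 65° = -15°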